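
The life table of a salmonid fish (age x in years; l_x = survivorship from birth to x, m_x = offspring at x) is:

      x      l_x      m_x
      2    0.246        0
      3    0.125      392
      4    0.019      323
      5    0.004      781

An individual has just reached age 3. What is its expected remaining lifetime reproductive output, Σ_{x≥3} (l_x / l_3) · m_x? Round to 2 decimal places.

466.09

l_3 = 0.125. Conditional survival from age 3 to x is l_x / l_3.
  x=3: (0.125/0.125) × 392 = 392.0000
  x=4: (0.019/0.125) × 323 = 49.0960
  x=5: (0.004/0.125) × 781 = 24.9920
Sum = 392.0000 + 49.0960 + 24.9920 = 466.0880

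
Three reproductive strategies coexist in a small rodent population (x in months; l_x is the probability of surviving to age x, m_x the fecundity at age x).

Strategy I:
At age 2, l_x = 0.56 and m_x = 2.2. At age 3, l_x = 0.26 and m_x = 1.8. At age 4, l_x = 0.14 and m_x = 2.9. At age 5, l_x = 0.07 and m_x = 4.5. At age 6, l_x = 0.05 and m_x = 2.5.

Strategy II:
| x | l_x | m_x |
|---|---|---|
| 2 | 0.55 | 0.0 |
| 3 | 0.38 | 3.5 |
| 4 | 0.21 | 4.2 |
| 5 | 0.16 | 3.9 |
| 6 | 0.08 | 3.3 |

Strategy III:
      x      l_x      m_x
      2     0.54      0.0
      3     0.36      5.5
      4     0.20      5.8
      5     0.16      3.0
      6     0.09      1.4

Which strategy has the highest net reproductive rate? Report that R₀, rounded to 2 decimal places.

3.75

Strategy I: R₀ = 0.56×2.2 + 0.26×1.8 + 0.14×2.9 + 0.07×4.5 + 0.05×2.5 = 2.5460
Strategy II: R₀ = 0.55×0.0 + 0.38×3.5 + 0.21×4.2 + 0.16×3.9 + 0.08×3.3 = 3.1000
Strategy III: R₀ = 0.54×0.0 + 0.36×5.5 + 0.20×5.8 + 0.16×3.0 + 0.09×1.4 = 3.7460
Highest R₀: strategy III with 3.7460.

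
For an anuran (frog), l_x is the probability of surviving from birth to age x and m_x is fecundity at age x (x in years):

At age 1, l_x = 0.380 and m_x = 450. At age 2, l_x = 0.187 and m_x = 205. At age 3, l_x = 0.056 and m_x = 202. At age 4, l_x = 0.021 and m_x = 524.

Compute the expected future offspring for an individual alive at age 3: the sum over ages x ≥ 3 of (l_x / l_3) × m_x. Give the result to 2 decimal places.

l_3 = 0.056. Conditional survival from age 3 to x is l_x / l_3.
  x=3: (0.056/0.056) × 202 = 202.0000
  x=4: (0.021/0.056) × 524 = 196.5000
Sum = 202.0000 + 196.5000 = 398.5000

398.50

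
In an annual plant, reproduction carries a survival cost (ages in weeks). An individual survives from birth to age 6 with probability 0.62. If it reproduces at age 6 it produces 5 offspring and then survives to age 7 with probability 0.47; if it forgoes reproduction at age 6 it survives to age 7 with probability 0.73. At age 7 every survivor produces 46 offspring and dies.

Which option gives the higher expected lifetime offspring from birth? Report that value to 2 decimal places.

breed at age 6: R₀ = 0.62 × (5 + 0.47 × 46) = 0.62 × 26.6200 = 16.5044
delay to age 7: R₀ = 0.62 × (0.73 × 46) = 0.62 × 33.5800 = 20.8196
Higher: delay to age 7 (20.8196).

20.82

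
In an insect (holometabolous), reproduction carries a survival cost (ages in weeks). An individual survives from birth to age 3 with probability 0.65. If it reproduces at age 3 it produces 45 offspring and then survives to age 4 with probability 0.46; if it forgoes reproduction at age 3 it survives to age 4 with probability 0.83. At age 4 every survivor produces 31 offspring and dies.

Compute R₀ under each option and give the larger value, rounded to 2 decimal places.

breed at age 3: R₀ = 0.65 × (45 + 0.46 × 31) = 0.65 × 59.2600 = 38.5190
delay to age 4: R₀ = 0.65 × (0.83 × 31) = 0.65 × 25.7300 = 16.7245
Higher: breed at age 3 (38.5190).

38.52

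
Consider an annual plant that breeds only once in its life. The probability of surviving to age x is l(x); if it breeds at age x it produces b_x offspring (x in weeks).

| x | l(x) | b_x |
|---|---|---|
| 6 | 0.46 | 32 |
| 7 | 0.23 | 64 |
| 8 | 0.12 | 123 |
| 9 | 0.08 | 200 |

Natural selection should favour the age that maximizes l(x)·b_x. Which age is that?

Expected offspring if breeding at age x = l(x) × b_x:
  age 6: 0.46 × 32 = 14.720
  age 7: 0.23 × 64 = 14.720
  age 8: 0.12 × 123 = 14.760
  age 9: 0.08 × 200 = 16.000
Maximum at age 9 (16.000).

9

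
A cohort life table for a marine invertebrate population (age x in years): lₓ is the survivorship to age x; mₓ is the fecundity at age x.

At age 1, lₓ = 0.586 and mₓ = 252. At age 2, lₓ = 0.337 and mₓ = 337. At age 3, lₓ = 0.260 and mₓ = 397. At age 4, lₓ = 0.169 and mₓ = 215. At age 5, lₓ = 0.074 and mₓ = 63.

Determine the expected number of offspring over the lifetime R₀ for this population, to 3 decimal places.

R₀ = Σ lₓ mₓ:
  age 1: 0.586 × 252 = 147.6720
  age 2: 0.337 × 337 = 113.5690
  age 3: 0.260 × 397 = 103.2200
  age 4: 0.169 × 215 = 36.3350
  age 5: 0.074 × 63 = 4.6620
R₀ = 147.6720 + 113.5690 + 103.2200 + 36.3350 + 4.6620 = 405.4580

405.458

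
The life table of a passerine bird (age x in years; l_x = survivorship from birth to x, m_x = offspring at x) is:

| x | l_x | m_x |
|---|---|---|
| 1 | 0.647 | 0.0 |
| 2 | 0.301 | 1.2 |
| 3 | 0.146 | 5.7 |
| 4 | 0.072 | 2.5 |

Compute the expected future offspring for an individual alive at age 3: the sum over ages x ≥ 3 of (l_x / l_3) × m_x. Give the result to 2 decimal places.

6.93

l_3 = 0.146. Conditional survival from age 3 to x is l_x / l_3.
  x=3: (0.146/0.146) × 5.7 = 5.7000
  x=4: (0.072/0.146) × 2.5 = 1.2329
Sum = 5.7000 + 1.2329 = 6.9329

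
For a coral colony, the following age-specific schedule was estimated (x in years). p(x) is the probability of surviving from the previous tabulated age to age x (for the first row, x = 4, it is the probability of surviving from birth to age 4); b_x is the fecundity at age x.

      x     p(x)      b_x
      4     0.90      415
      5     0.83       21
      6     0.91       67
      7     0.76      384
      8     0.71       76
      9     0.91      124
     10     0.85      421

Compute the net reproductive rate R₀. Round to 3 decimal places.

821.830

Survivorship from birth: l_x = p_4·p_5·…·p_x.
  l_4 = 0.90000
  l_5 = 0.74700
  l_6 = 0.67977
  l_7 = 0.51663
  l_8 = 0.36680
  l_9 = 0.33379
  l_10 = 0.28372
R₀ = Σ l_x b_x:
  age 4: 0.90000 × 415 = 373.5000
  age 5: 0.74700 × 21 = 15.6870
  age 6: 0.67977 × 67 = 45.5446
  age 7: 0.51663 × 384 = 198.3859
  age 8: 0.36680 × 76 = 27.8768
  age 9: 0.33379 × 124 = 41.3900
  age 10: 0.28372 × 421 = 119.4461
R₀ = 373.5000 + 15.6870 + 45.5446 + 198.3859 + 27.8768 + 41.3900 + 119.4461 = 821.8304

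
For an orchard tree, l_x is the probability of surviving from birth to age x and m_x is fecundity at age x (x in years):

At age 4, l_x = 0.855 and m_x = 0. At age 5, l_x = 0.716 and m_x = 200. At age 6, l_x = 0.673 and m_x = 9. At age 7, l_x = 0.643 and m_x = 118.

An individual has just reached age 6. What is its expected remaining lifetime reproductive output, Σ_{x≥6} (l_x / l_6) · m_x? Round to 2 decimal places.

l_6 = 0.673. Conditional survival from age 6 to x is l_x / l_6.
  x=6: (0.673/0.673) × 9 = 9.0000
  x=7: (0.643/0.673) × 118 = 112.7400
Sum = 9.0000 + 112.7400 = 121.7400

121.74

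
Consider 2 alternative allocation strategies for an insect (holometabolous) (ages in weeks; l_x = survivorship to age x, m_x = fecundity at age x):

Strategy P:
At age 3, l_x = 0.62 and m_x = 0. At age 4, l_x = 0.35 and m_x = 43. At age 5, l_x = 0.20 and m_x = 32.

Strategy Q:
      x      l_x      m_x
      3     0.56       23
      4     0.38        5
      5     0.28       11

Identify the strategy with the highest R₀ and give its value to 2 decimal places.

21.45

Strategy P: R₀ = 0.62×0 + 0.35×43 + 0.20×32 = 21.4500
Strategy Q: R₀ = 0.56×23 + 0.38×5 + 0.28×11 = 17.8600
Highest R₀: strategy P with 21.4500.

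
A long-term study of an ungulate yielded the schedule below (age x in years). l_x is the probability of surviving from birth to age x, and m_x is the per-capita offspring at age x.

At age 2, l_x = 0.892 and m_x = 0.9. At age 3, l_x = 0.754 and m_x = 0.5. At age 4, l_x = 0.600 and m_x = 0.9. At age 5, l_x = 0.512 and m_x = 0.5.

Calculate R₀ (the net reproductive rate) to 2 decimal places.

1.98

R₀ = Σ l_x m_x:
  age 2: 0.892 × 0.9 = 0.8028
  age 3: 0.754 × 0.5 = 0.3770
  age 4: 0.600 × 0.9 = 0.5400
  age 5: 0.512 × 0.5 = 0.2560
R₀ = 0.8028 + 0.3770 + 0.5400 + 0.2560 = 1.9758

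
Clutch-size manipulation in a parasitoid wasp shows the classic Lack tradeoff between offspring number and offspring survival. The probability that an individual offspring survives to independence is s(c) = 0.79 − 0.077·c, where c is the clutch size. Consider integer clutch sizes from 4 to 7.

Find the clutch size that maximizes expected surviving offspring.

Expected surviving offspring = c × s(c):
  c=4: 4 × 0.482 = 1.928
  c=5: 5 × 0.405 = 2.025
  c=6: 6 × 0.328 = 1.968
  c=7: 7 × 0.251 = 1.757
Maximum at c = 5 (2.025 surviving offspring).

5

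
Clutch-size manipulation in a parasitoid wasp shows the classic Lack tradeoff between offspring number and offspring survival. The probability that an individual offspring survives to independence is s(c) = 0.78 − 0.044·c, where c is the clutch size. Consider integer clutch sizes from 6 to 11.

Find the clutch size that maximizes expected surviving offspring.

9

Expected surviving offspring = c × s(c):
  c=6: 6 × 0.516 = 3.096
  c=7: 7 × 0.472 = 3.304
  c=8: 8 × 0.428 = 3.424
  c=9: 9 × 0.384 = 3.456
  c=10: 10 × 0.340 = 3.400
  c=11: 11 × 0.296 = 3.256
Maximum at c = 9 (3.456 surviving offspring).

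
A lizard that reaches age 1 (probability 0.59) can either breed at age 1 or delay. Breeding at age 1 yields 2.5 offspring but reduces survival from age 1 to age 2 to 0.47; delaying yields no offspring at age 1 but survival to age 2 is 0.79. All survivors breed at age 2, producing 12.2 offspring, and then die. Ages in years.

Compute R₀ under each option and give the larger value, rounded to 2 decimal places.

breed at age 1: R₀ = 0.59 × (2.5 + 0.47 × 12.2) = 0.59 × 8.2340 = 4.8581
delay to age 2: R₀ = 0.59 × (0.79 × 12.2) = 0.59 × 9.6380 = 5.6864
Higher: delay to age 2 (5.6864).

5.69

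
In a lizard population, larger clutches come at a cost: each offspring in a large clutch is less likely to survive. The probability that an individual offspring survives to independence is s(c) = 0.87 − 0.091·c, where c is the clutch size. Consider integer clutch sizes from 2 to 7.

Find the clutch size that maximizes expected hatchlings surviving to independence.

5

Expected hatchlings surviving to independence = c × s(c):
  c=2: 2 × 0.688 = 1.376
  c=3: 3 × 0.597 = 1.791
  c=4: 4 × 0.506 = 2.024
  c=5: 5 × 0.415 = 2.075
  c=6: 6 × 0.324 = 1.944
  c=7: 7 × 0.233 = 1.631
Maximum at c = 5 (2.075 hatchlings surviving to independence).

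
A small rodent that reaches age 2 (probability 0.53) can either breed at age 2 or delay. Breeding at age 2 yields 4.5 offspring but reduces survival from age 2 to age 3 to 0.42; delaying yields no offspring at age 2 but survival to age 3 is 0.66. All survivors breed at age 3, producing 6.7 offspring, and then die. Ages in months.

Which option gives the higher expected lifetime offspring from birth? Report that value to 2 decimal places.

3.88

breed at age 2: R₀ = 0.53 × (4.5 + 0.42 × 6.7) = 0.53 × 7.3140 = 3.8764
delay to age 3: R₀ = 0.53 × (0.66 × 6.7) = 0.53 × 4.4220 = 2.3437
Higher: breed at age 2 (3.8764).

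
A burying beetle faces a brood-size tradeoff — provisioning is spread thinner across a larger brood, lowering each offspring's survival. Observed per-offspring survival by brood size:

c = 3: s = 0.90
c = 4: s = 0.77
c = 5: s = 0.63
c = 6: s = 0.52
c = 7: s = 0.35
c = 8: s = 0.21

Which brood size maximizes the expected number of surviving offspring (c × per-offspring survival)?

Expected surviving offspring = c × s(c):
  c=3: 3 × 0.90 = 2.700
  c=4: 4 × 0.77 = 3.080
  c=5: 5 × 0.63 = 3.150
  c=6: 6 × 0.52 = 3.120
  c=7: 7 × 0.35 = 2.450
  c=8: 8 × 0.21 = 1.680
Maximum at c = 5 (3.150 surviving offspring).

5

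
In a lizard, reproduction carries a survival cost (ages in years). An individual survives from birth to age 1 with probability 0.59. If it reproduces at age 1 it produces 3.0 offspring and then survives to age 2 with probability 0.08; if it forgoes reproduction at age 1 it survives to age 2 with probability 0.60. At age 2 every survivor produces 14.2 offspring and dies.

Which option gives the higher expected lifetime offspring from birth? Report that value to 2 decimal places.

breed at age 1: R₀ = 0.59 × (3.0 + 0.08 × 14.2) = 0.59 × 4.1360 = 2.4402
delay to age 2: R₀ = 0.59 × (0.60 × 14.2) = 0.59 × 8.5200 = 5.0268
Higher: delay to age 2 (5.0268).

5.03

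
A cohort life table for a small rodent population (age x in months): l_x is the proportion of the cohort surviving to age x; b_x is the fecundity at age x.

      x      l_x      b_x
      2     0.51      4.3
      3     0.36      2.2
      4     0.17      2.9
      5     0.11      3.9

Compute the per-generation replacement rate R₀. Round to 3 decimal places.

3.907

R₀ = Σ l_x b_x:
  age 2: 0.51 × 4.3 = 2.1930
  age 3: 0.36 × 2.2 = 0.7920
  age 4: 0.17 × 2.9 = 0.4930
  age 5: 0.11 × 3.9 = 0.4290
R₀ = 2.1930 + 0.7920 + 0.4930 + 0.4290 = 3.9070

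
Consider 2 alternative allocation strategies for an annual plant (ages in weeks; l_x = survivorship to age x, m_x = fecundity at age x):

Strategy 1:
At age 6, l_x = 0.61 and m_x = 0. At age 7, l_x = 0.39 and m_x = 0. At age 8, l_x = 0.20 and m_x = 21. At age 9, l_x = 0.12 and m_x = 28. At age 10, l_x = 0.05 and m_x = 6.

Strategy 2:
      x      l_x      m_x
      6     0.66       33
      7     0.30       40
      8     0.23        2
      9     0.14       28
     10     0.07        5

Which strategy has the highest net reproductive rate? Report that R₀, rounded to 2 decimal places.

38.51

Strategy 1: R₀ = 0.61×0 + 0.39×0 + 0.20×21 + 0.12×28 + 0.05×6 = 7.8600
Strategy 2: R₀ = 0.66×33 + 0.30×40 + 0.23×2 + 0.14×28 + 0.07×5 = 38.5100
Highest R₀: strategy 2 with 38.5100.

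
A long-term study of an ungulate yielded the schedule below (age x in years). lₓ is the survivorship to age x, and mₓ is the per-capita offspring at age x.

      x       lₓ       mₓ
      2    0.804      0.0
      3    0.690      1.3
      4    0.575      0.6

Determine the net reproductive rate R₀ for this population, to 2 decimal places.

R₀ = Σ lₓ mₓ:
  age 2: 0.804 × 0.0 = 0.0000
  age 3: 0.690 × 1.3 = 0.8970
  age 4: 0.575 × 0.6 = 0.3450
R₀ = 0.0000 + 0.8970 + 0.3450 = 1.2420

1.24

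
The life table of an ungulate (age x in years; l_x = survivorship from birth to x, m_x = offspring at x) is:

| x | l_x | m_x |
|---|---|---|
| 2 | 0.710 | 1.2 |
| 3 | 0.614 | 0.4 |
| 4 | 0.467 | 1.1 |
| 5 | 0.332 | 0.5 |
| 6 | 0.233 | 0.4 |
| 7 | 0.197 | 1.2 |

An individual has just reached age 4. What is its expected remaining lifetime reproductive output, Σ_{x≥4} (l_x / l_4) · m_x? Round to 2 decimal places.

2.16

l_4 = 0.467. Conditional survival from age 4 to x is l_x / l_4.
  x=4: (0.467/0.467) × 1.1 = 1.1000
  x=5: (0.332/0.467) × 0.5 = 0.3555
  x=6: (0.233/0.467) × 0.4 = 0.1996
  x=7: (0.197/0.467) × 1.2 = 0.5062
Sum = 1.1000 + 0.3555 + 0.1996 + 0.5062 = 2.1612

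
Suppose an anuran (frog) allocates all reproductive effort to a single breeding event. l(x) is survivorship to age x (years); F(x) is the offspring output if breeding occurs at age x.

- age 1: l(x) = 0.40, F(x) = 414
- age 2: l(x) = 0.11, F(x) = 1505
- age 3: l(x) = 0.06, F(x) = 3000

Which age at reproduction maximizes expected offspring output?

3

Expected offspring if breeding at age x = l(x) × F(x):
  age 1: 0.40 × 414 = 165.600
  age 2: 0.11 × 1505 = 165.550
  age 3: 0.06 × 3000 = 180.000
Maximum at age 3 (180.000).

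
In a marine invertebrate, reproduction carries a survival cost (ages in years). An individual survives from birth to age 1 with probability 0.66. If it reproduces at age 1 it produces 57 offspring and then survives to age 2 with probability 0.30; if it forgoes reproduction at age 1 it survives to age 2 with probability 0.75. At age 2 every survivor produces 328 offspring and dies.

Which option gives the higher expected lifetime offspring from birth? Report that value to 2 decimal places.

162.36

breed at age 1: R₀ = 0.66 × (57 + 0.30 × 328) = 0.66 × 155.4000 = 102.5640
delay to age 2: R₀ = 0.66 × (0.75 × 328) = 0.66 × 246.0000 = 162.3600
Higher: delay to age 2 (162.3600).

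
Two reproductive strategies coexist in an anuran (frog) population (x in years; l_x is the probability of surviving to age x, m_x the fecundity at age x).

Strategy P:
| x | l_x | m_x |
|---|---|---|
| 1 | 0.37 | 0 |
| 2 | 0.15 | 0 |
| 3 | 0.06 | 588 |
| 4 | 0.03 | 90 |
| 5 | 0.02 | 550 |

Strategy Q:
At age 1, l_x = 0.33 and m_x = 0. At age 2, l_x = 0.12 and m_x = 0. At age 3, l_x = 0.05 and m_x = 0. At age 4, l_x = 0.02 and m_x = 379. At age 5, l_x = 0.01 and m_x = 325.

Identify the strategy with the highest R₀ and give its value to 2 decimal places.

48.98

Strategy P: R₀ = 0.37×0 + 0.15×0 + 0.06×588 + 0.03×90 + 0.02×550 = 48.9800
Strategy Q: R₀ = 0.33×0 + 0.12×0 + 0.05×0 + 0.02×379 + 0.01×325 = 10.8300
Highest R₀: strategy P with 48.9800.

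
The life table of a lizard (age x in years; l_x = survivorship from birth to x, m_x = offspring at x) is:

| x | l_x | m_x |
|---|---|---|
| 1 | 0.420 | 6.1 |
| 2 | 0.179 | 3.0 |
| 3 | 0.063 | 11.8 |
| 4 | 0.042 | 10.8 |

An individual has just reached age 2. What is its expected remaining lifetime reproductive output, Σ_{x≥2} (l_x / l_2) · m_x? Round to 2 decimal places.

l_2 = 0.179. Conditional survival from age 2 to x is l_x / l_2.
  x=2: (0.179/0.179) × 3.0 = 3.0000
  x=3: (0.063/0.179) × 11.8 = 4.1531
  x=4: (0.042/0.179) × 10.8 = 2.5341
Sum = 3.0000 + 4.1531 + 2.5341 = 9.6872

9.69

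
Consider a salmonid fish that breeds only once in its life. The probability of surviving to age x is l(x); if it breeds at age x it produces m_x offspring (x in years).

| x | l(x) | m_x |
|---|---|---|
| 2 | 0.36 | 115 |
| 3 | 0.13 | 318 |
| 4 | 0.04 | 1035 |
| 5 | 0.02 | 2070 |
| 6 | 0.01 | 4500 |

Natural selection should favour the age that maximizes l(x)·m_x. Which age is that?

6

Expected offspring if breeding at age x = l(x) × m_x:
  age 2: 0.36 × 115 = 41.400
  age 3: 0.13 × 318 = 41.340
  age 4: 0.04 × 1035 = 41.400
  age 5: 0.02 × 2070 = 41.400
  age 6: 0.01 × 4500 = 45.000
Maximum at age 6 (45.000).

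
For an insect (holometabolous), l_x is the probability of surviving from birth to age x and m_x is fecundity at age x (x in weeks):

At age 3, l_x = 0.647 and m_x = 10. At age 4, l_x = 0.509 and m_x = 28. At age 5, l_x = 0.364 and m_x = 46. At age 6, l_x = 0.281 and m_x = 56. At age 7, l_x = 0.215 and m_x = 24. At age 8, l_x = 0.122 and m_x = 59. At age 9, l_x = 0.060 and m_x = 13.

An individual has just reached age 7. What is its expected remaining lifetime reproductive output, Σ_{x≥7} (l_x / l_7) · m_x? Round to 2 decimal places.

61.11

l_7 = 0.215. Conditional survival from age 7 to x is l_x / l_7.
  x=7: (0.215/0.215) × 24 = 24.0000
  x=8: (0.122/0.215) × 59 = 33.4791
  x=9: (0.060/0.215) × 13 = 3.6279
Sum = 24.0000 + 33.4791 + 3.6279 = 61.1070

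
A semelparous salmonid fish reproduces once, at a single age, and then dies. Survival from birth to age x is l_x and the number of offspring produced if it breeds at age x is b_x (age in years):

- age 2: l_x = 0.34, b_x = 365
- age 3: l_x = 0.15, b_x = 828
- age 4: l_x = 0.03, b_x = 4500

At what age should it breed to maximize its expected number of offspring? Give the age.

4

Expected offspring if breeding at age x = l_x × b_x:
  age 2: 0.34 × 365 = 124.100
  age 3: 0.15 × 828 = 124.200
  age 4: 0.03 × 4500 = 135.000
Maximum at age 4 (135.000).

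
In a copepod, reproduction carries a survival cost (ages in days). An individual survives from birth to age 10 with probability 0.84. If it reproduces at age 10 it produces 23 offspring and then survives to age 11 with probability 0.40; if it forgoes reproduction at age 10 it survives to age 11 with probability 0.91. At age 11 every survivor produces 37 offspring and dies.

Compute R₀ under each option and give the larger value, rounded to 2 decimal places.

31.75

breed at age 10: R₀ = 0.84 × (23 + 0.40 × 37) = 0.84 × 37.8000 = 31.7520
delay to age 11: R₀ = 0.84 × (0.91 × 37) = 0.84 × 33.6700 = 28.2828
Higher: breed at age 10 (31.7520).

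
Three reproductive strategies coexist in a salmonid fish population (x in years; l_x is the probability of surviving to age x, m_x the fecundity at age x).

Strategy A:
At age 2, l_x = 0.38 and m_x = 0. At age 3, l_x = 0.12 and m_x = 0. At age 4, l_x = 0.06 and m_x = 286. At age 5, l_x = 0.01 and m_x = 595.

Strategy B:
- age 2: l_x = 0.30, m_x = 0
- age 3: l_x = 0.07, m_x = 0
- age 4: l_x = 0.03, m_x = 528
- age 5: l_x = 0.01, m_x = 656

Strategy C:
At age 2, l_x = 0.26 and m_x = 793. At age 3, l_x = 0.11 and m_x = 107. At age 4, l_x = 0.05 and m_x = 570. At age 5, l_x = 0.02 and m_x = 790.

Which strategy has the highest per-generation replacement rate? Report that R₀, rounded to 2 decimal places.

262.25

Strategy A: R₀ = 0.38×0 + 0.12×0 + 0.06×286 + 0.01×595 = 23.1100
Strategy B: R₀ = 0.30×0 + 0.07×0 + 0.03×528 + 0.01×656 = 22.4000
Strategy C: R₀ = 0.26×793 + 0.11×107 + 0.05×570 + 0.02×790 = 262.2500
Highest R₀: strategy C with 262.2500.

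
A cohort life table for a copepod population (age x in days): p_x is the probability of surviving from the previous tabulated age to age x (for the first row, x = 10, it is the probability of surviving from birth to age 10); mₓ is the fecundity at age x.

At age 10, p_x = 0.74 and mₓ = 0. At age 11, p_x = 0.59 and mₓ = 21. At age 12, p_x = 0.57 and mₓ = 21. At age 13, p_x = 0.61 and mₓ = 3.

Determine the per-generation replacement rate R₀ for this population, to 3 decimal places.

Survivorship from birth: l_x = p_10·p_11·…·p_x.
  l_10 = 0.74000
  l_11 = 0.43660
  l_12 = 0.24886
  l_13 = 0.15181
R₀ = Σ l_x mₓ:
  age 10: 0.74000 × 0 = 0.0000
  age 11: 0.43660 × 21 = 9.1686
  age 12: 0.24886 × 21 = 5.2261
  age 13: 0.15181 × 3 = 0.4554
R₀ = 0.0000 + 9.1686 + 5.2261 + 0.4554 = 14.8501

14.850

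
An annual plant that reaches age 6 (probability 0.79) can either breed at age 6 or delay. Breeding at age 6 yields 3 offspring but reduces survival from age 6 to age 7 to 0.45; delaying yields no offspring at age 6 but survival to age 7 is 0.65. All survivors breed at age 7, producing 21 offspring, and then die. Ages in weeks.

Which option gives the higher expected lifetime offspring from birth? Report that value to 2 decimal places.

breed at age 6: R₀ = 0.79 × (3 + 0.45 × 21) = 0.79 × 12.4500 = 9.8355
delay to age 7: R₀ = 0.79 × (0.65 × 21) = 0.79 × 13.6500 = 10.7835
Higher: delay to age 7 (10.7835).

10.78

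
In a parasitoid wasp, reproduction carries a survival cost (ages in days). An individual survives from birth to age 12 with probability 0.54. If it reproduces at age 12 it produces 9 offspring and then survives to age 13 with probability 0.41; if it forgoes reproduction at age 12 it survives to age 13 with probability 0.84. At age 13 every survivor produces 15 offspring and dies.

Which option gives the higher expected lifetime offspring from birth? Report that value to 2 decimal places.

breed at age 12: R₀ = 0.54 × (9 + 0.41 × 15) = 0.54 × 15.1500 = 8.1810
delay to age 13: R₀ = 0.54 × (0.84 × 15) = 0.54 × 12.6000 = 6.8040
Higher: breed at age 12 (8.1810).

8.18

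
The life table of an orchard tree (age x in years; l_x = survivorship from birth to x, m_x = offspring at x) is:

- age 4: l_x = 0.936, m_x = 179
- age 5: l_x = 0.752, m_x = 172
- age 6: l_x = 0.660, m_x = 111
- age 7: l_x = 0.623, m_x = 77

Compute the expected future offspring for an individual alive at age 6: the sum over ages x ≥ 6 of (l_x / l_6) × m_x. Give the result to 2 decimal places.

l_6 = 0.660. Conditional survival from age 6 to x is l_x / l_6.
  x=6: (0.660/0.660) × 111 = 111.0000
  x=7: (0.623/0.660) × 77 = 72.6833
Sum = 111.0000 + 72.6833 = 183.6833

183.68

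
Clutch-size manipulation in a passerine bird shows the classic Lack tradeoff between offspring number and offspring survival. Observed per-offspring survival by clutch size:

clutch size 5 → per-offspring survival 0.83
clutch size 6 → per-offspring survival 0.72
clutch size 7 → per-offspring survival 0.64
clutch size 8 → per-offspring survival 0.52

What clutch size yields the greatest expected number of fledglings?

7

Expected fledglings = c × s(c):
  c=5: 5 × 0.83 = 4.150
  c=6: 6 × 0.72 = 4.320
  c=7: 7 × 0.64 = 4.480
  c=8: 8 × 0.52 = 4.160
Maximum at c = 7 (4.480 fledglings).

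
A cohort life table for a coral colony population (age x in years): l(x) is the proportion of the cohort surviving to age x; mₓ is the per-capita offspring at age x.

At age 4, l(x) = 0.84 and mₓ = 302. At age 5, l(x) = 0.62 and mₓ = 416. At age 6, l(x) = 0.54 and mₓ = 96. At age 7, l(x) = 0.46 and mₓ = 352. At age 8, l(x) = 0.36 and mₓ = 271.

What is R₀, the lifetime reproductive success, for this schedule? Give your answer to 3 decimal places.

822.920

R₀ = Σ l(x) mₓ:
  age 4: 0.84 × 302 = 253.6800
  age 5: 0.62 × 416 = 257.9200
  age 6: 0.54 × 96 = 51.8400
  age 7: 0.46 × 352 = 161.9200
  age 8: 0.36 × 271 = 97.5600
R₀ = 253.6800 + 257.9200 + 51.8400 + 161.9200 + 97.5600 = 822.9200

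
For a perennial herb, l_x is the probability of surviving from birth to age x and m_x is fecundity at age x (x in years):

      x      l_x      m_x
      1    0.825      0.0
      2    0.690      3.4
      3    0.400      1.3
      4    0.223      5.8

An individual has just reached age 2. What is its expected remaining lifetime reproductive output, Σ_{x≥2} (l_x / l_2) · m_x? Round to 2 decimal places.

l_2 = 0.690. Conditional survival from age 2 to x is l_x / l_2.
  x=2: (0.690/0.690) × 3.4 = 3.4000
  x=3: (0.400/0.690) × 1.3 = 0.7536
  x=4: (0.223/0.690) × 5.8 = 1.8745
Sum = 3.4000 + 0.7536 + 1.8745 = 6.0281

6.03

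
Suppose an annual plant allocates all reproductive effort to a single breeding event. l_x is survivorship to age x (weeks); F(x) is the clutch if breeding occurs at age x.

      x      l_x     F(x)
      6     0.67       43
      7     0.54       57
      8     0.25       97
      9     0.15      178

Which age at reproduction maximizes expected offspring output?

7

Expected offspring if breeding at age x = l_x × F(x):
  age 6: 0.67 × 43 = 28.810
  age 7: 0.54 × 57 = 30.780
  age 8: 0.25 × 97 = 24.250
  age 9: 0.15 × 178 = 26.700
Maximum at age 7 (30.780).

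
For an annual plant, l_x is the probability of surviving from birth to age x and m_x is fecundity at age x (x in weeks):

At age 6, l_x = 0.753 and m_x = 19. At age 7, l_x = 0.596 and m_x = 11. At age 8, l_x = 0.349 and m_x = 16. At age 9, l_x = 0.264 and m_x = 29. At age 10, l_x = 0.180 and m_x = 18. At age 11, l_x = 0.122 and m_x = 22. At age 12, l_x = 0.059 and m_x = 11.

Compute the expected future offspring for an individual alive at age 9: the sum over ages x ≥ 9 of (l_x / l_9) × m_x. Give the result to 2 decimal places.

53.90

l_9 = 0.264. Conditional survival from age 9 to x is l_x / l_9.
  x=9: (0.264/0.264) × 29 = 29.0000
  x=10: (0.180/0.264) × 18 = 12.2727
  x=11: (0.122/0.264) × 22 = 10.1667
  x=12: (0.059/0.264) × 11 = 2.4583
Sum = 29.0000 + 12.2727 + 10.1667 + 2.4583 = 53.8977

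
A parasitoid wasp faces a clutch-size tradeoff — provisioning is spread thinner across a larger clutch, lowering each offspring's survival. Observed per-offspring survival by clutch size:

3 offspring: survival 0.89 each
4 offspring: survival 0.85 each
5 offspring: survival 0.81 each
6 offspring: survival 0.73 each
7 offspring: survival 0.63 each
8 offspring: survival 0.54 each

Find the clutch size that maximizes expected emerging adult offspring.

Expected emerging adult offspring = c × s(c):
  c=3: 3 × 0.89 = 2.670
  c=4: 4 × 0.85 = 3.400
  c=5: 5 × 0.81 = 4.050
  c=6: 6 × 0.73 = 4.380
  c=7: 7 × 0.63 = 4.410
  c=8: 8 × 0.54 = 4.320
Maximum at c = 7 (4.410 emerging adult offspring).

7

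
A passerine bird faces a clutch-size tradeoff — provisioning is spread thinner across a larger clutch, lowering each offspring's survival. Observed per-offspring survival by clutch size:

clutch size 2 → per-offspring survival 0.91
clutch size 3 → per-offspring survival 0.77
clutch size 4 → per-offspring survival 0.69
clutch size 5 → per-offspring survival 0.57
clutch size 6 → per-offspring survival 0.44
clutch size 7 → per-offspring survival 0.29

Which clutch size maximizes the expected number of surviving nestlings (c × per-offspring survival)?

Expected surviving nestlings = c × s(c):
  c=2: 2 × 0.91 = 1.820
  c=3: 3 × 0.77 = 2.310
  c=4: 4 × 0.69 = 2.760
  c=5: 5 × 0.57 = 2.850
  c=6: 6 × 0.44 = 2.640
  c=7: 7 × 0.29 = 2.030
Maximum at c = 5 (2.850 surviving nestlings).

5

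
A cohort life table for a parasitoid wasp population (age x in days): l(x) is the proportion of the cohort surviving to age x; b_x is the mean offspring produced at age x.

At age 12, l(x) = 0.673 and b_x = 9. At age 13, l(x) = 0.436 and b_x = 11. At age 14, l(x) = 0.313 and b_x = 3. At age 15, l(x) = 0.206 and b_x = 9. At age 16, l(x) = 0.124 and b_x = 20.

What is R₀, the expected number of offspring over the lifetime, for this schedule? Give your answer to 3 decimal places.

16.126

R₀ = Σ l(x) b_x:
  age 12: 0.673 × 9 = 6.0570
  age 13: 0.436 × 11 = 4.7960
  age 14: 0.313 × 3 = 0.9390
  age 15: 0.206 × 9 = 1.8540
  age 16: 0.124 × 20 = 2.4800
R₀ = 6.0570 + 4.7960 + 0.9390 + 1.8540 + 2.4800 = 16.1260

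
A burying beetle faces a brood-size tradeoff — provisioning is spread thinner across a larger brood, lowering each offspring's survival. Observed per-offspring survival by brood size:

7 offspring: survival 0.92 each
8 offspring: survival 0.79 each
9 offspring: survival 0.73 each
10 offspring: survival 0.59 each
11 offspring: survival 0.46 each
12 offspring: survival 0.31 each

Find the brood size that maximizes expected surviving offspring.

Expected surviving offspring = c × s(c):
  c=7: 7 × 0.92 = 6.440
  c=8: 8 × 0.79 = 6.320
  c=9: 9 × 0.73 = 6.570
  c=10: 10 × 0.59 = 5.900
  c=11: 11 × 0.46 = 5.060
  c=12: 12 × 0.31 = 3.720
Maximum at c = 9 (6.570 surviving offspring).

9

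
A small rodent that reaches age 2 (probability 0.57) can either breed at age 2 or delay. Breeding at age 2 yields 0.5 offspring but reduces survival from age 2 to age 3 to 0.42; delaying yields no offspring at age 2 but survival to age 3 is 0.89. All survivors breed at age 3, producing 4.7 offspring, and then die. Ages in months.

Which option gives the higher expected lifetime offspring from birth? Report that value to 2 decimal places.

2.38

breed at age 2: R₀ = 0.57 × (0.5 + 0.42 × 4.7) = 0.57 × 2.4740 = 1.4102
delay to age 3: R₀ = 0.57 × (0.89 × 4.7) = 0.57 × 4.1830 = 2.3843
Higher: delay to age 3 (2.3843).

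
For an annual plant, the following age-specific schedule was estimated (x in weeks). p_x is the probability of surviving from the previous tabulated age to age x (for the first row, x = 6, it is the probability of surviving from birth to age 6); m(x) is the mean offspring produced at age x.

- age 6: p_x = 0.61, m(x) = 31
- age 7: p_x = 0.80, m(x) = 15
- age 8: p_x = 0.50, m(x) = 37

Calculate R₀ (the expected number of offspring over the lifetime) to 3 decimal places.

35.258

Survivorship from birth: l_x = p_6·p_7·…·p_x.
  l_6 = 0.61000
  l_7 = 0.48800
  l_8 = 0.24400
R₀ = Σ l_x m(x):
  age 6: 0.61000 × 31 = 18.9100
  age 7: 0.48800 × 15 = 7.3200
  age 8: 0.24400 × 37 = 9.0280
R₀ = 18.9100 + 7.3200 + 9.0280 = 35.2580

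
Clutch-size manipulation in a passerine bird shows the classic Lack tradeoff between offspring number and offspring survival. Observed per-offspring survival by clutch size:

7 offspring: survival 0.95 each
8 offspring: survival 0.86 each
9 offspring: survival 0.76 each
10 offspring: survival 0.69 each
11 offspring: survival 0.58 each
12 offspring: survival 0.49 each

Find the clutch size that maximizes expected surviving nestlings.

Expected surviving nestlings = c × s(c):
  c=7: 7 × 0.95 = 6.650
  c=8: 8 × 0.86 = 6.880
  c=9: 9 × 0.76 = 6.840
  c=10: 10 × 0.69 = 6.900
  c=11: 11 × 0.58 = 6.380
  c=12: 12 × 0.49 = 5.880
Maximum at c = 10 (6.900 surviving nestlings).

10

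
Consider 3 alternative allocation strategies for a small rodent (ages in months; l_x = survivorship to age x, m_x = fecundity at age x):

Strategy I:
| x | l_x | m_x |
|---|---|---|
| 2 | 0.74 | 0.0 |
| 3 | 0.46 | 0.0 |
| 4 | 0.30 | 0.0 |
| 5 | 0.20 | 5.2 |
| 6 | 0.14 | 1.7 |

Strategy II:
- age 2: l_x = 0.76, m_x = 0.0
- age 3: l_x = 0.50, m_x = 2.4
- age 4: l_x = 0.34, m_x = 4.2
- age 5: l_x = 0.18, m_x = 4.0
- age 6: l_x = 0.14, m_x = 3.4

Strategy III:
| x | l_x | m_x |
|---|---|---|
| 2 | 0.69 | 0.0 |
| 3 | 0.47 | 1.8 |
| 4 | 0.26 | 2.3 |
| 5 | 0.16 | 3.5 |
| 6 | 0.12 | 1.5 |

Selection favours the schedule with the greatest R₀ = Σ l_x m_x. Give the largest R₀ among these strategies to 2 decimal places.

3.82

Strategy I: R₀ = 0.74×0.0 + 0.46×0.0 + 0.30×0.0 + 0.20×5.2 + 0.14×1.7 = 1.2780
Strategy II: R₀ = 0.76×0.0 + 0.50×2.4 + 0.34×4.2 + 0.18×4.0 + 0.14×3.4 = 3.8240
Strategy III: R₀ = 0.69×0.0 + 0.47×1.8 + 0.26×2.3 + 0.16×3.5 + 0.12×1.5 = 2.1840
Highest R₀: strategy II with 3.8240.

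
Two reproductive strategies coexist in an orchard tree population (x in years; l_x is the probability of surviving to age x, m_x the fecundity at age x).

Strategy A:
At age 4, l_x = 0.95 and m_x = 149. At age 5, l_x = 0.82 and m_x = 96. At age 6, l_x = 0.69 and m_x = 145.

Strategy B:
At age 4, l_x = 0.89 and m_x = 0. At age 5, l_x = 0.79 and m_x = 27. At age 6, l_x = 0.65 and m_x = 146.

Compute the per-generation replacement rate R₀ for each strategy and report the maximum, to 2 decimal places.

Strategy A: R₀ = 0.95×149 + 0.82×96 + 0.69×145 = 320.3200
Strategy B: R₀ = 0.89×0 + 0.79×27 + 0.65×146 = 116.2300
Highest R₀: strategy A with 320.3200.

320.32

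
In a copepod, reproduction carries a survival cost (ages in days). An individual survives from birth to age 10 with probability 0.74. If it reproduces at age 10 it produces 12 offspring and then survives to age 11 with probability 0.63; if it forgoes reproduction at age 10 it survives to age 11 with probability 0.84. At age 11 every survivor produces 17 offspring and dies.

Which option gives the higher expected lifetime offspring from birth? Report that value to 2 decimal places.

16.81

breed at age 10: R₀ = 0.74 × (12 + 0.63 × 17) = 0.74 × 22.7100 = 16.8054
delay to age 11: R₀ = 0.74 × (0.84 × 17) = 0.74 × 14.2800 = 10.5672
Higher: breed at age 10 (16.8054).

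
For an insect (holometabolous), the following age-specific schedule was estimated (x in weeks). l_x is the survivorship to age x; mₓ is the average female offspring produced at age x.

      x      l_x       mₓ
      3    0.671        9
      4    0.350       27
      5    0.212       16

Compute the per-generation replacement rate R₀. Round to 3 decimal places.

R₀ = Σ l_x mₓ:
  age 3: 0.671 × 9 = 6.0390
  age 4: 0.350 × 27 = 9.4500
  age 5: 0.212 × 16 = 3.3920
R₀ = 6.0390 + 9.4500 + 3.3920 = 18.8810

18.881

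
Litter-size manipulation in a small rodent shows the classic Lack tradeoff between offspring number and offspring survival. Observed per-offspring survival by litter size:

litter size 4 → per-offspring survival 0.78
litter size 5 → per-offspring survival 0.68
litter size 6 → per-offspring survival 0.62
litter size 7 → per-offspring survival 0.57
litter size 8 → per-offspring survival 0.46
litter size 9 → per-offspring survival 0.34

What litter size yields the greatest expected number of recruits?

Expected recruits = c × s(c):
  c=4: 4 × 0.78 = 3.120
  c=5: 5 × 0.68 = 3.400
  c=6: 6 × 0.62 = 3.720
  c=7: 7 × 0.57 = 3.990
  c=8: 8 × 0.46 = 3.680
  c=9: 9 × 0.34 = 3.060
Maximum at c = 7 (3.990 recruits).

7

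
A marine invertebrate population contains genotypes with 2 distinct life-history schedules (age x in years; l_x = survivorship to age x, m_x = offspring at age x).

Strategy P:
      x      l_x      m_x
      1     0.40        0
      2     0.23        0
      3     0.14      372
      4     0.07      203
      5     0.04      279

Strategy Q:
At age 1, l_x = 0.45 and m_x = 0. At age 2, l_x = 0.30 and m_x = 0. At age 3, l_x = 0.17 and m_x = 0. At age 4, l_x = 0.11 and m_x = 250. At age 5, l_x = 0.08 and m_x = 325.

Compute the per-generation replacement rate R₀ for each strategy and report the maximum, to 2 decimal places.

77.45

Strategy P: R₀ = 0.40×0 + 0.23×0 + 0.14×372 + 0.07×203 + 0.04×279 = 77.4500
Strategy Q: R₀ = 0.45×0 + 0.30×0 + 0.17×0 + 0.11×250 + 0.08×325 = 53.5000
Highest R₀: strategy P with 77.4500.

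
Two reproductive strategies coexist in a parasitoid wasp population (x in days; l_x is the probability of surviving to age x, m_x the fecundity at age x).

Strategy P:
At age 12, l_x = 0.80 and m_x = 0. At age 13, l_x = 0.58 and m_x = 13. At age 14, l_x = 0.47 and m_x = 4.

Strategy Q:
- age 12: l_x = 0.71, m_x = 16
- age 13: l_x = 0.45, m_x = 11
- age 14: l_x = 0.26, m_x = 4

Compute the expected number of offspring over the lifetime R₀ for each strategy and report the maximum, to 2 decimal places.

17.35

Strategy P: R₀ = 0.80×0 + 0.58×13 + 0.47×4 = 9.4200
Strategy Q: R₀ = 0.71×16 + 0.45×11 + 0.26×4 = 17.3500
Highest R₀: strategy Q with 17.3500.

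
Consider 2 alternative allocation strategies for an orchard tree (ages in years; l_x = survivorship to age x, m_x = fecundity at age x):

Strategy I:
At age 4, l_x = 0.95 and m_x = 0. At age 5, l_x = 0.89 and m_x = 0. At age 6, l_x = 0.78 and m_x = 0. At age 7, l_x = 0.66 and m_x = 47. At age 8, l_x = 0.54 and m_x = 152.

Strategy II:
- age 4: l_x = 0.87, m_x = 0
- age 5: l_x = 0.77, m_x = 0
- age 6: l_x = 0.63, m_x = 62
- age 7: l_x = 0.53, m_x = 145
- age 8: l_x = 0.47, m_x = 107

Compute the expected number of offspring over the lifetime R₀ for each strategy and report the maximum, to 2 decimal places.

Strategy I: R₀ = 0.95×0 + 0.89×0 + 0.78×0 + 0.66×47 + 0.54×152 = 113.1000
Strategy II: R₀ = 0.87×0 + 0.77×0 + 0.63×62 + 0.53×145 + 0.47×107 = 166.2000
Highest R₀: strategy II with 166.2000.

166.20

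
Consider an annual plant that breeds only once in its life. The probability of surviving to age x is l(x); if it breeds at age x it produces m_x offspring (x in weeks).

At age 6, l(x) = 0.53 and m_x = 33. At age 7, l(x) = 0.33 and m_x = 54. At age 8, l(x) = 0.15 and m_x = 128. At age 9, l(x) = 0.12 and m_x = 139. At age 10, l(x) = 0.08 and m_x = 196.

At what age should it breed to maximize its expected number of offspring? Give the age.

Expected offspring if breeding at age x = l(x) × m_x:
  age 6: 0.53 × 33 = 17.490
  age 7: 0.33 × 54 = 17.820
  age 8: 0.15 × 128 = 19.200
  age 9: 0.12 × 139 = 16.680
  age 10: 0.08 × 196 = 15.680
Maximum at age 8 (19.200).

8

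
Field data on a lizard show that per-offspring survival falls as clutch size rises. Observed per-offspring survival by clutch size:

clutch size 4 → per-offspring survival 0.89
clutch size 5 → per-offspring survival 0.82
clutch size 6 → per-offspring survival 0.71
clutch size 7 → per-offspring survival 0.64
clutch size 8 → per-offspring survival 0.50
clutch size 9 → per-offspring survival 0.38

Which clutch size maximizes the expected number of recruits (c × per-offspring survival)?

Expected recruits = c × s(c):
  c=4: 4 × 0.89 = 3.560
  c=5: 5 × 0.82 = 4.100
  c=6: 6 × 0.71 = 4.260
  c=7: 7 × 0.64 = 4.480
  c=8: 8 × 0.50 = 4.000
  c=9: 9 × 0.38 = 3.420
Maximum at c = 7 (4.480 recruits).

7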